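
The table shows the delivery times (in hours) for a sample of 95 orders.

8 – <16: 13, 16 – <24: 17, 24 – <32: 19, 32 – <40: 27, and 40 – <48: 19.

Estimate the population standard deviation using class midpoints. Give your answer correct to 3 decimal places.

10.604

Midpoints: 12, 20, 28, 36, 44
n = 95, Σfm = 2836, mean = 29.8526
Σfm² = 95344
Σf(m − x̄)² = Σfm² − (Σfm)²/n = 95344 − 2836²/95 = 10681.9368
Population variance = 10681.9368 / 95 = 112.4414
Standard deviation = √112.4414 = 10.6038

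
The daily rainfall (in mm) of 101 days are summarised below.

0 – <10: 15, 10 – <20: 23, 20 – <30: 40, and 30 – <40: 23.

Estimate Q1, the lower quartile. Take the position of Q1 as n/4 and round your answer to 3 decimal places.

Cumulative frequencies: 15, 38, 78, 101
n = 101; position = n/4 = 25.25.
This falls in the class 10 – <20: L = 10, F = 15, f = 23, h = 10.
Lower quartile ≈ 10 + ((25.25 − 15) / 23) × 10 = 14.4565

14.457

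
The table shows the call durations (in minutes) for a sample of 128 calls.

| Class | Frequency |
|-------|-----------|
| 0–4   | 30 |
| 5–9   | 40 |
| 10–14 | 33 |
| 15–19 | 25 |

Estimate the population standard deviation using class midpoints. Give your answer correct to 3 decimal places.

5.249

Midpoints: 2, 7, 12, 17
n = 128, Σfm = 1161, mean = 9.0703
Σfm² = 14057
Σf(m − x̄)² = Σfm² − (Σfm)²/n = 14057 − 1161²/128 = 3526.3672
Population variance = 3526.3672 / 128 = 27.5497
Standard deviation = √27.5497 = 5.2488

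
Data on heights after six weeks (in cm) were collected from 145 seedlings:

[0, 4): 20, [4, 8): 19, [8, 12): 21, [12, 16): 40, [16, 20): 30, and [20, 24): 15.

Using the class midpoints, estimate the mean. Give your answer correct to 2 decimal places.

Midpoints: 2, 6, 10, 14, 18, 22
Σfm = 20×2 + 19×6 + 21×10 + 40×14 + 30×18 + 15×22 = 1794
n = Σf = 145
Mean = 1794 / 145 = 12.3724

12.37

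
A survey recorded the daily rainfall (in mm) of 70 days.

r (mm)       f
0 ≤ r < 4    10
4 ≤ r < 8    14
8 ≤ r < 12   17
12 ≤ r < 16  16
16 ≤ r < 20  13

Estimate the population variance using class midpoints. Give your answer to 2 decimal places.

27.68

Midpoints: 2, 6, 10, 14, 18
n = 70, Σfm = 732, mean = 10.4571
Σfm² = 9592
Σf(m − x̄)² = Σfm² − (Σfm)²/n = 9592 − 732²/70 = 1937.3714
Population variance = 1937.3714 / 70 = 27.6767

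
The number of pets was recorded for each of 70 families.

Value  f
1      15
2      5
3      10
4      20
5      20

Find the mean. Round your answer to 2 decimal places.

3.36

Values: 1, 2, 3, 4, 5
Σfx = 15×1 + 5×2 + 10×3 + 20×4 + 20×5 = 235
n = Σf = 70
Mean = 235 / 70 = 3.3571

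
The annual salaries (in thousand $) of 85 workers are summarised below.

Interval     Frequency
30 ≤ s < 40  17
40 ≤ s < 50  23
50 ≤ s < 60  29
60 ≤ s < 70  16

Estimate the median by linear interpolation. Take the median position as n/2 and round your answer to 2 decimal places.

50.86

Cumulative frequencies: 17, 40, 69, 85
n = 85; position = n/2 = 42.5.
This falls in the class 50 ≤ s < 60: L = 50, F = 40, f = 29, h = 10.
Median ≈ 50 + ((42.5 − 40) / 29) × 10 = 50.8621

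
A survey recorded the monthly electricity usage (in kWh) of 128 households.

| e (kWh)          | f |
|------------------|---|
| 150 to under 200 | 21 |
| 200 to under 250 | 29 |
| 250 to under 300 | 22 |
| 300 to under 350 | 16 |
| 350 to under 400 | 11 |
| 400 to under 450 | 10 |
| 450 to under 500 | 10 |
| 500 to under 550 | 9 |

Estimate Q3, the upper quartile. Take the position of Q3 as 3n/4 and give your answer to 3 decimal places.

386.364

Cumulative frequencies: 21, 50, 72, 88, 99, 109, 119, 128
n = 128; position = 3n/4 = 96.
This falls in the class 350 to under 400: L = 350, F = 88, f = 11, h = 50.
Upper quartile ≈ 350 + ((96 − 88) / 11) × 50 = 386.3636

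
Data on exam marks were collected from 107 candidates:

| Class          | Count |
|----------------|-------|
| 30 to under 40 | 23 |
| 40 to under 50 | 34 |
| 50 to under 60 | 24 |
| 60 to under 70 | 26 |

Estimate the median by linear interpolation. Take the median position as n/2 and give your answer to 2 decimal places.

Cumulative frequencies: 23, 57, 81, 107
n = 107; position = n/2 = 53.5.
This falls in the class 40 to under 50: L = 40, F = 23, f = 34, h = 10.
Median ≈ 40 + ((53.5 − 23) / 34) × 10 = 48.9706

48.97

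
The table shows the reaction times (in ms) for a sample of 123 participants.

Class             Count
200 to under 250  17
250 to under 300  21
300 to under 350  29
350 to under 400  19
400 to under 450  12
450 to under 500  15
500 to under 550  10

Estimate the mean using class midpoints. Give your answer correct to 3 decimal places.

Midpoints: 225, 275, 325, 375, 425, 475, 525
Σfm = 17×225 + 21×275 + 29×325 + 19×375 + 12×425 + 15×475 + 10×525 = 43625
n = Σf = 123
Mean = 43625 / 123 = 354.6748

354.675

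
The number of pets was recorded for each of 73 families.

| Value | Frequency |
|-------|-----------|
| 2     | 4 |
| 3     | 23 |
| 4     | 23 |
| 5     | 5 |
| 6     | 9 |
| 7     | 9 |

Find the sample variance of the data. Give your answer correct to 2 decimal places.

Values: 2, 3, 4, 5, 6, 7
n = 73, Σfx = 311, mean = 4.2603
Σfx² = 1481
Σf(x − x̄)² = Σfx² − (Σfx)²/n = 1481 − 311²/73 = 156.0548
Sample variance = 156.0548 / 72 = 2.1674

2.17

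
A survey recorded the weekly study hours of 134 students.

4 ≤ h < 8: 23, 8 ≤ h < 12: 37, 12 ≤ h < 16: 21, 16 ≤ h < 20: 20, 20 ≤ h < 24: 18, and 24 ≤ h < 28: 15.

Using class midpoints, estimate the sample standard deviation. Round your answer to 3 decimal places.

Midpoints: 6, 10, 14, 18, 22, 26
n = 134, Σfm = 1948, mean = 14.5373
Σfm² = 33976
Σf(m − x̄)² = Σfm² − (Σfm)²/n = 33976 − 1948²/134 = 5657.3134
Sample variance = 5657.3134 / 133 = 42.5362
Standard deviation = √42.5362 = 6.5220

6.522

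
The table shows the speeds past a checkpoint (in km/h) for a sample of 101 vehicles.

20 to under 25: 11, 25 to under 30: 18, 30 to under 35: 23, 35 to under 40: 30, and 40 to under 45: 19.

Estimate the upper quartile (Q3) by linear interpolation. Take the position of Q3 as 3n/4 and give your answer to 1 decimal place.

Cumulative frequencies: 11, 29, 52, 82, 101
n = 101; position = 3n/4 = 75.75.
This falls in the class 35 to under 40: L = 35, F = 52, f = 30, h = 5.
Upper quartile ≈ 35 + ((75.75 − 52) / 30) × 5 = 38.9583

39.0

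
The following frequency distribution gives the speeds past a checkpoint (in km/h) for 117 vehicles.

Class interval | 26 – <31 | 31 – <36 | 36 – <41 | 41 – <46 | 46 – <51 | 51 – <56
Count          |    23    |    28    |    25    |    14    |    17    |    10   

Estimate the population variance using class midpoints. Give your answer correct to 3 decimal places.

62.364

Midpoints: 28.5, 33.5, 38.5, 43.5, 48.5, 53.5
n = 117, Σfm = 4524.5, mean = 38.6709
Σfm² = 182263.25
Σf(m − x̄)² = Σfm² − (Σfm)²/n = 182263.25 − 4524.5²/117 = 7296.5812
Population variance = 7296.5812 / 117 = 62.3639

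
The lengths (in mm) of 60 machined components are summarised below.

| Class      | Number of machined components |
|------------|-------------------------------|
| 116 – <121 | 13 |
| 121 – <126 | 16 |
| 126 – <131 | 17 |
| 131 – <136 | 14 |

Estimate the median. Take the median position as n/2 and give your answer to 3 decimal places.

Cumulative frequencies: 13, 29, 46, 60
n = 60; position = n/2 = 30.
This falls in the class 126 – <131: L = 126, F = 29, f = 17, h = 5.
Median ≈ 126 + ((30 − 29) / 17) × 5 = 126.2941

126.294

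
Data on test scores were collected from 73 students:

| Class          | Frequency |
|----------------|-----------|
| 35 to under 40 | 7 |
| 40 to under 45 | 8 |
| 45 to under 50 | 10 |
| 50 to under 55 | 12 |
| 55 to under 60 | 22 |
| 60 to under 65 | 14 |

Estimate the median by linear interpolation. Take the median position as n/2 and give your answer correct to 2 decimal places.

Cumulative frequencies: 7, 15, 25, 37, 59, 73
n = 73; position = n/2 = 36.5.
This falls in the class 50 to under 55: L = 50, F = 25, f = 12, h = 5.
Median ≈ 50 + ((36.5 − 25) / 12) × 5 = 54.7917

54.79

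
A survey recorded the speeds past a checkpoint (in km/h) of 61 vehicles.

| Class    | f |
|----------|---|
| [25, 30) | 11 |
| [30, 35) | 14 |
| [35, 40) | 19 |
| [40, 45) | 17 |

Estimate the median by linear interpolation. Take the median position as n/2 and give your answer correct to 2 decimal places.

Cumulative frequencies: 11, 25, 44, 61
n = 61; position = n/2 = 30.5.
This falls in the class [35, 40): L = 35, F = 25, f = 19, h = 5.
Median ≈ 35 + ((30.5 − 25) / 19) × 5 = 36.4474

36.45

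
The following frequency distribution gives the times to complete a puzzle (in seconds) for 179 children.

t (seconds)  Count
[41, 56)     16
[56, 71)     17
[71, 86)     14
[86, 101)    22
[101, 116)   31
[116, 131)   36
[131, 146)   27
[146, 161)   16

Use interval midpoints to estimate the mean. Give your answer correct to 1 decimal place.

106.2

Midpoints: 48.5, 63.5, 78.5, 93.5, 108.5, 123.5, 138.5, 153.5
Σfm = 16×48.5 + 17×63.5 + 14×78.5 + 22×93.5 + 31×108.5 + 36×123.5 + 27×138.5 + 16×153.5 = 19016.5
n = Σf = 179
Mean = 19016.5 / 179 = 106.2374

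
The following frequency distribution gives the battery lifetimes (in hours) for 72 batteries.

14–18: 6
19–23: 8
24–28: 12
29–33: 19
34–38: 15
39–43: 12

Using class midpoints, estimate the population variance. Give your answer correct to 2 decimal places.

55.67

Midpoints: 16, 21, 26, 31, 36, 41
n = 72, Σfm = 2197, mean = 30.5139
Σfm² = 71047
Σf(m − x̄)² = Σfm² − (Σfm)²/n = 71047 − 2197²/72 = 4007.9861
Population variance = 4007.9861 / 72 = 55.6665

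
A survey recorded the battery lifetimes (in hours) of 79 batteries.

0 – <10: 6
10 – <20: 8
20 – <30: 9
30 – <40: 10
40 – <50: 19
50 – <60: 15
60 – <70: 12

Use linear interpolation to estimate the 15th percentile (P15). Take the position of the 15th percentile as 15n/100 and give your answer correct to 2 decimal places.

Cumulative frequencies: 6, 14, 23, 33, 52, 67, 79
n = 79; position = 15n/100 = 11.85.
This falls in the class 10 – <20: L = 10, F = 6, f = 8, h = 10.
15th percentile ≈ 10 + ((11.85 − 6) / 8) × 10 = 17.3125

17.31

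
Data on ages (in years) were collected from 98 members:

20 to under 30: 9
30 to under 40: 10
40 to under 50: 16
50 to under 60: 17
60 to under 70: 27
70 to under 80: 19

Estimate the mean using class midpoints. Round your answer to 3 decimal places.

55.204

Midpoints: 25, 35, 45, 55, 65, 75
Σfm = 9×25 + 10×35 + 16×45 + 17×55 + 27×65 + 19×75 = 5410
n = Σf = 98
Mean = 5410 / 98 = 55.2041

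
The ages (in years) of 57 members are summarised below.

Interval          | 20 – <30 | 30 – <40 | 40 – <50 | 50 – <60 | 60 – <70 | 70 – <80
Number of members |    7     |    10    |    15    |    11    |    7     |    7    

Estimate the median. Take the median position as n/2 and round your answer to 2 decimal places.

47.67

Cumulative frequencies: 7, 17, 32, 43, 50, 57
n = 57; position = n/2 = 28.5.
This falls in the class 40 – <50: L = 40, F = 17, f = 15, h = 10.
Median ≈ 40 + ((28.5 − 17) / 15) × 10 = 47.6667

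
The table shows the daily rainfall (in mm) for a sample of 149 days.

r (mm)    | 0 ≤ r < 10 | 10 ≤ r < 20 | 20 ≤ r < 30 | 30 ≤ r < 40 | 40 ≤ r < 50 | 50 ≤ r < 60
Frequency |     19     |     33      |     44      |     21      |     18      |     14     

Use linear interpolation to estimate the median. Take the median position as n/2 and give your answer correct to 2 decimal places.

Cumulative frequencies: 19, 52, 96, 117, 135, 149
n = 149; position = n/2 = 74.5.
This falls in the class 20 ≤ r < 30: L = 20, F = 52, f = 44, h = 10.
Median ≈ 20 + ((74.5 − 52) / 44) × 10 = 25.1136

25.11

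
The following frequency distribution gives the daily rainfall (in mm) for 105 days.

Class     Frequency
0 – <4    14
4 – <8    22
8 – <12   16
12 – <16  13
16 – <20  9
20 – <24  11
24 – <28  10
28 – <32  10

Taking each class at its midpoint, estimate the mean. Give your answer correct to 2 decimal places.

Midpoints: 2, 6, 10, 14, 18, 22, 26, 30
Σfm = 14×2 + 22×6 + 16×10 + 13×14 + 9×18 + 11×22 + 10×26 + 10×30 = 1466
n = Σf = 105
Mean = 1466 / 105 = 13.9619

13.96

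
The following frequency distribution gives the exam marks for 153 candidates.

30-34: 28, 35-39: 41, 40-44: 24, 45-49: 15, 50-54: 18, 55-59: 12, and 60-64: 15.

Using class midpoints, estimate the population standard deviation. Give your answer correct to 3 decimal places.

9.665

Midpoints: 32, 37, 42, 47, 52, 57, 62
n = 153, Σfm = 6676, mean = 43.6340
Σfm² = 305592
Σf(m − x̄)² = Σfm² − (Σfm)²/n = 305592 − 6676²/153 = 14291.5033
Population variance = 14291.5033 / 153 = 93.4085
Standard deviation = √93.4085 = 9.6648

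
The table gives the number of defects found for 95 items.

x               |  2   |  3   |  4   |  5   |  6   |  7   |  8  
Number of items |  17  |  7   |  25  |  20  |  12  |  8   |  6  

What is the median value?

4

Cumulative frequencies: 17, 24, 49, 69, 81, 89, 95
n = 95, so the median is the value in position (n+1)/2 = 48.
Position 48 falls at value 4.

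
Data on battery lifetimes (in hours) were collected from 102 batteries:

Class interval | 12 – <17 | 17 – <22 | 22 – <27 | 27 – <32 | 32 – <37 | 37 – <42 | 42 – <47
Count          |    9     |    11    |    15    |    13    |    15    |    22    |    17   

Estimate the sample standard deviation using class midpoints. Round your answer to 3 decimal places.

Midpoints: 14.5, 19.5, 24.5, 29.5, 34.5, 39.5, 44.5
n = 102, Σfm = 3239, mean = 31.7549
Σfm² = 112235.5
Σf(m − x̄)² = Σfm² − (Σfm)²/n = 112235.5 − 3239²/102 = 9381.3725
Sample variance = 9381.3725 / 101 = 92.8849
Standard deviation = √92.8849 = 9.6377

9.638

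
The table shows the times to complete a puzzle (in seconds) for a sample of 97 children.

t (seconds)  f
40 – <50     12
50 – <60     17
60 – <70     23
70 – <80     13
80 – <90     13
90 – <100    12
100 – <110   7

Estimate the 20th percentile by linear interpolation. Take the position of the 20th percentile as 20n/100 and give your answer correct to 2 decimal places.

Cumulative frequencies: 12, 29, 52, 65, 78, 90, 97
n = 97; position = 20n/100 = 19.4.
This falls in the class 50 – <60: L = 50, F = 12, f = 17, h = 10.
20th percentile ≈ 50 + ((19.4 − 12) / 17) × 10 = 54.3529

54.35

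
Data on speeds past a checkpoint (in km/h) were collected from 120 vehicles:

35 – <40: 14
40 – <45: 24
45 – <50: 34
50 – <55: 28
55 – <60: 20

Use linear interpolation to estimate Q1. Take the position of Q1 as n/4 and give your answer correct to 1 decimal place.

Cumulative frequencies: 14, 38, 72, 100, 120
n = 120; position = n/4 = 30.
This falls in the class 40 – <45: L = 40, F = 14, f = 24, h = 5.
Lower quartile ≈ 40 + ((30 − 14) / 24) × 5 = 43.3333

43.3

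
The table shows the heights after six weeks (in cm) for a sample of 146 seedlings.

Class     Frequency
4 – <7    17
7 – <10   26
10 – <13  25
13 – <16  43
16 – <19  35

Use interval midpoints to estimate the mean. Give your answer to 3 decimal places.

Midpoints: 5.5, 8.5, 11.5, 14.5, 17.5
Σfm = 17×5.5 + 26×8.5 + 25×11.5 + 43×14.5 + 35×17.5 = 1838
n = Σf = 146
Mean = 1838 / 146 = 12.5890

12.589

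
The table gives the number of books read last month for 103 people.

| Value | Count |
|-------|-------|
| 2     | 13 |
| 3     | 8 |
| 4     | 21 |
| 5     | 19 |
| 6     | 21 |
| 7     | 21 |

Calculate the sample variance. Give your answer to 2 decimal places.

Values: 2, 3, 4, 5, 6, 7
n = 103, Σfx = 502, mean = 4.8738
Σfx² = 2720
Σf(x − x̄)² = Σfx² − (Σfx)²/n = 2720 − 502²/103 = 273.3592
Sample variance = 273.3592 / 102 = 2.6800

2.68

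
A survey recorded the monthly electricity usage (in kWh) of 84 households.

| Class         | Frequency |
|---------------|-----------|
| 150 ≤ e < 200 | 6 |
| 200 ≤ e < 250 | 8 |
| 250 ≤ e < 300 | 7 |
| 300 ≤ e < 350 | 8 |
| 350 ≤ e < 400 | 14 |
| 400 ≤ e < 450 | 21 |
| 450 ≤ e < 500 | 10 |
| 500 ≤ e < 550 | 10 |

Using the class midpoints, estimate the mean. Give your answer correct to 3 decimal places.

Midpoints: 175, 225, 275, 325, 375, 425, 475, 525
Σfm = 6×175 + 8×225 + 7×275 + 8×325 + 14×375 + 21×425 + 10×475 + 10×525 = 31550
n = Σf = 84
Mean = 31550 / 84 = 375.5952

375.595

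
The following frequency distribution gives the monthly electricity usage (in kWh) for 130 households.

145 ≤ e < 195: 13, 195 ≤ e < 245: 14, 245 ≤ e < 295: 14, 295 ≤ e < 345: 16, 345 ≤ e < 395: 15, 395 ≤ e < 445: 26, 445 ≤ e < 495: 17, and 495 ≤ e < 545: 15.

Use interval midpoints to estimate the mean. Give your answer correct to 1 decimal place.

357.3

Midpoints: 170, 220, 270, 320, 370, 420, 470, 520
Σfm = 13×170 + 14×220 + 14×270 + 16×320 + 15×370 + 26×420 + 17×470 + 15×520 = 46450
n = Σf = 130
Mean = 46450 / 130 = 357.3077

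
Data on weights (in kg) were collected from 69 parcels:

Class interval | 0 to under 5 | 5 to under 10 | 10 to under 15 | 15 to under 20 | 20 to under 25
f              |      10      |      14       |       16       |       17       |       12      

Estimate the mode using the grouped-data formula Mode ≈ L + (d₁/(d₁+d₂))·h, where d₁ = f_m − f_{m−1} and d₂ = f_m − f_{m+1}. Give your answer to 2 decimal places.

15.83

Modal class: 15 to under 20 (highest frequency 17).
d₁ = 17 − 16 = 1, d₂ = 17 − 12 = 5
Mode ≈ 15 + (1/(1+5)) × 5 = 15 + 0.8333 = 15.8333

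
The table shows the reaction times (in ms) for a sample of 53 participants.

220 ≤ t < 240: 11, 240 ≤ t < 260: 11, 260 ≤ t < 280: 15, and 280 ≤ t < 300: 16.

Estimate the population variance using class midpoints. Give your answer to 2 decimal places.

Midpoints: 230, 250, 270, 290
n = 53, Σfm = 13970, mean = 263.5849
Σfm² = 3708500
Σf(m − x̄)² = Σfm² − (Σfm)²/n = 3708500 − 13970²/53 = 26218.8679
Population variance = 26218.8679 / 53 = 494.6956

494.70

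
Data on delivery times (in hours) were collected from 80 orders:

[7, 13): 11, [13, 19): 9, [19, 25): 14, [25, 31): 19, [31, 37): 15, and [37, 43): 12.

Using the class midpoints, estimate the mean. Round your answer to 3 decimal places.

26.050

Midpoints: 10, 16, 22, 28, 34, 40
Σfm = 11×10 + 9×16 + 14×22 + 19×28 + 15×34 + 12×40 = 2084
n = Σf = 80
Mean = 2084 / 80 = 26.0500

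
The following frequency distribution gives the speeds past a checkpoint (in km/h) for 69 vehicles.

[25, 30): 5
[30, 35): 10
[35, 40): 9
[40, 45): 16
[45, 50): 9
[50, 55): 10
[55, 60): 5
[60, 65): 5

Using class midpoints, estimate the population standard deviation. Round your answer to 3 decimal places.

Midpoints: 27.5, 32.5, 37.5, 42.5, 47.5, 52.5, 57.5, 62.5
n = 69, Σfm = 3032.5, mean = 43.9493
Σfm² = 139831.25
Σf(m − x̄)² = Σfm² − (Σfm)²/n = 139831.25 − 3032.5²/69 = 6555.0725
Population variance = 6555.0725 / 69 = 95.0011
Standard deviation = √95.0011 = 9.7468

9.747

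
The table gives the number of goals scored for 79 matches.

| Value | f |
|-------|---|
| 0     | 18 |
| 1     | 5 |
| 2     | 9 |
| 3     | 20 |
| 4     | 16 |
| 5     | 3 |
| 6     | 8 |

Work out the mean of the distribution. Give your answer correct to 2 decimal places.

2.66

Values: 0, 1, 2, 3, 4, 5, 6
Σfx = 18×0 + 5×1 + 9×2 + 20×3 + 16×4 + 3×5 + 8×6 = 210
n = Σf = 79
Mean = 210 / 79 = 2.6582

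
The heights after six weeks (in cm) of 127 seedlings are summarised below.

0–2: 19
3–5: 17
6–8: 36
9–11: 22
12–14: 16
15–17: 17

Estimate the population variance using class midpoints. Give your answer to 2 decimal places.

Midpoints: 1, 4, 7, 10, 13, 16
n = 127, Σfm = 1039, mean = 8.1811
Σfm² = 11311
Σf(m − x̄)² = Σfm² − (Σfm)²/n = 11311 − 1039²/127 = 2810.8346
Population variance = 2810.8346 / 127 = 22.1326

22.13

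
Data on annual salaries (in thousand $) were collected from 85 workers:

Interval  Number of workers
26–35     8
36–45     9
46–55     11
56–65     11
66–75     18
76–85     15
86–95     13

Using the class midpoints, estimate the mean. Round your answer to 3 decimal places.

64.500

Midpoints: 30.5, 40.5, 50.5, 60.5, 70.5, 80.5, 90.5
Σfm = 8×30.5 + 9×40.5 + 11×50.5 + 11×60.5 + 18×70.5 + 15×80.5 + 13×90.5 = 5482.5
n = Σf = 85
Mean = 5482.5 / 85 = 64.5000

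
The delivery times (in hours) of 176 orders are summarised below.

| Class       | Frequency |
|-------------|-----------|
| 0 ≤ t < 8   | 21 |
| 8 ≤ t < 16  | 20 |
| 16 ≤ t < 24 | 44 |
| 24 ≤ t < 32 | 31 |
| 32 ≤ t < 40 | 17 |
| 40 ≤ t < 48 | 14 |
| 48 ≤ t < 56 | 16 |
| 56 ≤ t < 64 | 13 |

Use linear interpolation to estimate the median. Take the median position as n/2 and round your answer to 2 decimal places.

Cumulative frequencies: 21, 41, 85, 116, 133, 147, 163, 176
n = 176; position = n/2 = 88.
This falls in the class 24 ≤ t < 32: L = 24, F = 85, f = 31, h = 8.
Median ≈ 24 + ((88 − 85) / 31) × 8 = 24.7742

24.77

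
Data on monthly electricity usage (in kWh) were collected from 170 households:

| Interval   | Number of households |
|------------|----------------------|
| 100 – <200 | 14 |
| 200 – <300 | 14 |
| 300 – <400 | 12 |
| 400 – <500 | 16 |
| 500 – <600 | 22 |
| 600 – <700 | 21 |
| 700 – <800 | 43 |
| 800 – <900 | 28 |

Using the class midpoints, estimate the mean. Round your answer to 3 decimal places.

581.176

Midpoints: 150, 250, 350, 450, 550, 650, 750, 850
Σfm = 14×150 + 14×250 + 12×350 + 16×450 + 22×550 + 21×650 + 43×750 + 28×850 = 98800
n = Σf = 170
Mean = 98800 / 170 = 581.1765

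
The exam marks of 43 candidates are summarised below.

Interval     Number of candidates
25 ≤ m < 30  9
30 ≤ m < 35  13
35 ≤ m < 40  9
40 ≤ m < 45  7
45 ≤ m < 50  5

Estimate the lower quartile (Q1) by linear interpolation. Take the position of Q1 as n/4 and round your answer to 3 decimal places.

Cumulative frequencies: 9, 22, 31, 38, 43
n = 43; position = n/4 = 10.75.
This falls in the class 30 ≤ m < 35: L = 30, F = 9, f = 13, h = 5.
Lower quartile ≈ 30 + ((10.75 − 9) / 13) × 5 = 30.6731

30.673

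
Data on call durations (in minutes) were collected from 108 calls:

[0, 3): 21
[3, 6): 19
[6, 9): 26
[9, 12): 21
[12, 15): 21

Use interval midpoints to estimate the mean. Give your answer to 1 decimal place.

Midpoints: 1.5, 4.5, 7.5, 10.5, 13.5
Σfm = 21×1.5 + 19×4.5 + 26×7.5 + 21×10.5 + 21×13.5 = 816
n = Σf = 108
Mean = 816 / 108 = 7.5556

7.6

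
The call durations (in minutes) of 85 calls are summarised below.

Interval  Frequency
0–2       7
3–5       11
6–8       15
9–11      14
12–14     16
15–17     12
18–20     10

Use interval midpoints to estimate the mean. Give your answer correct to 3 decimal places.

Midpoints: 1, 4, 7, 10, 13, 16, 19
Σfm = 7×1 + 11×4 + 15×7 + 14×10 + 16×13 + 12×16 + 10×19 = 886
n = Σf = 85
Mean = 886 / 85 = 10.4235

10.424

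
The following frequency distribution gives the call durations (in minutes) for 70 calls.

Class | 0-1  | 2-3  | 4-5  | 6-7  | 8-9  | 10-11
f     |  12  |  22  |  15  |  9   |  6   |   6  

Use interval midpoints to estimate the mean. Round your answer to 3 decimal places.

4.300

Midpoints: 0.5, 2.5, 4.5, 6.5, 8.5, 10.5
Σfm = 12×0.5 + 22×2.5 + 15×4.5 + 9×6.5 + 6×8.5 + 6×10.5 = 301
n = Σf = 70
Mean = 301 / 70 = 4.3000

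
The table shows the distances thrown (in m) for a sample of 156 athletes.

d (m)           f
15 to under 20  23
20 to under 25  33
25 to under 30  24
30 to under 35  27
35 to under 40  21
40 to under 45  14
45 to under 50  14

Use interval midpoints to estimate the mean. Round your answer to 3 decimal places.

Midpoints: 17.5, 22.5, 27.5, 32.5, 37.5, 42.5, 47.5
Σfm = 23×17.5 + 33×22.5 + 24×27.5 + 27×32.5 + 21×37.5 + 14×42.5 + 14×47.5 = 4730
n = Σf = 156
Mean = 4730 / 156 = 30.3205

30.321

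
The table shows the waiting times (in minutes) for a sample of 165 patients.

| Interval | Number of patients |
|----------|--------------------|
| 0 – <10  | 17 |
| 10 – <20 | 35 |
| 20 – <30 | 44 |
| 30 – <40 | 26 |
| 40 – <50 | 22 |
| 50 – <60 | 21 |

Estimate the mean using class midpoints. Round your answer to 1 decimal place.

Midpoints: 5, 15, 25, 35, 45, 55
Σfm = 17×5 + 35×15 + 44×25 + 26×35 + 22×45 + 21×55 = 4765
n = Σf = 165
Mean = 4765 / 165 = 28.8788

28.9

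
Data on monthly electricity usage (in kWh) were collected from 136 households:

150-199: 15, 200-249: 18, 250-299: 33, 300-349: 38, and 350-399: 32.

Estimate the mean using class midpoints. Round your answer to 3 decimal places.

Midpoints: 174.5, 224.5, 274.5, 324.5, 374.5
Σfm = 15×174.5 + 18×224.5 + 33×274.5 + 38×324.5 + 32×374.5 = 40032
n = Σf = 136
Mean = 40032 / 136 = 294.3529

294.353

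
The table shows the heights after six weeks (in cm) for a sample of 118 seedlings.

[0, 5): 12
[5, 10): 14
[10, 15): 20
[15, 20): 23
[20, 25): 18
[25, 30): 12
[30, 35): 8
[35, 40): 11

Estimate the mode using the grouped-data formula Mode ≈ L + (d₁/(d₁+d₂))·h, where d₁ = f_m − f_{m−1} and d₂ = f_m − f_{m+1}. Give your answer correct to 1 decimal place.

Modal class: [15, 20) (highest frequency 23).
d₁ = 23 − 20 = 3, d₂ = 23 − 18 = 5
Mode ≈ 15 + (3/(3+5)) × 5 = 15 + 1.8750 = 16.8750

16.9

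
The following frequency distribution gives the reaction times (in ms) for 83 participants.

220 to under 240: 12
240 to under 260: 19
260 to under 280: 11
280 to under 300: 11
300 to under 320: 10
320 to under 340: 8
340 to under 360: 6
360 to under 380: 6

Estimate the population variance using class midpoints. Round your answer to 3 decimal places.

Midpoints: 230, 250, 270, 290, 310, 330, 350, 370
n = 83, Σfm = 23730, mean = 285.9036
Σfm² = 6937900
Σf(m − x̄)² = Σfm² − (Σfm)²/n = 6937900 − 23730²/83 = 153407.2289
Population variance = 153407.2289 / 83 = 1848.2799

1848.280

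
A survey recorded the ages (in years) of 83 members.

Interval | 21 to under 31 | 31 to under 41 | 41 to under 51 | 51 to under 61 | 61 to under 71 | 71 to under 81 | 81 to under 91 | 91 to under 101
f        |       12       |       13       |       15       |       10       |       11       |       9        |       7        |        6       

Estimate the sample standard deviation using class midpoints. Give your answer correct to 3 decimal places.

21.552

Midpoints: 26, 36, 46, 56, 66, 76, 86, 96
n = 83, Σfm = 4618, mean = 55.6386
Σfm² = 295028
Σf(m − x̄)² = Σfm² − (Σfm)²/n = 295028 − 4618²/83 = 38089.1566
Sample variance = 38089.1566 / 82 = 464.5019
Standard deviation = √464.5019 = 21.5523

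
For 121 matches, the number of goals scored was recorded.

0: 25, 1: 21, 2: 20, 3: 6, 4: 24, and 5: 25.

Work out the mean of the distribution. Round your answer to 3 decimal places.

Values: 0, 1, 2, 3, 4, 5
Σfx = 25×0 + 21×1 + 20×2 + 6×3 + 24×4 + 25×5 = 300
n = Σf = 121
Mean = 300 / 121 = 2.4793

2.479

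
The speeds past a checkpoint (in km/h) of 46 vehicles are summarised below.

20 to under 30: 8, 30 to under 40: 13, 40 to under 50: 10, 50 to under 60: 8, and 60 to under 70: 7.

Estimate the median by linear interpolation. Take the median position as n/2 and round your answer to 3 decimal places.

42.000

Cumulative frequencies: 8, 21, 31, 39, 46
n = 46; position = n/2 = 23.
This falls in the class 40 to under 50: L = 40, F = 21, f = 10, h = 10.
Median ≈ 40 + ((23 − 21) / 10) × 10 = 42.0000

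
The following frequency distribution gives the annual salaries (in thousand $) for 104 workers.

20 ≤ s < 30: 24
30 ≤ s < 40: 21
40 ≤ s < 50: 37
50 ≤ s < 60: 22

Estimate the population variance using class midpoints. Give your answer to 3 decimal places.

Midpoints: 25, 35, 45, 55
n = 104, Σfm = 4210, mean = 40.4808
Σfm² = 182200
Σf(m − x̄)² = Σfm² − (Σfm)²/n = 182200 − 4210²/104 = 11775.9615
Population variance = 11775.9615 / 104 = 113.2304

113.230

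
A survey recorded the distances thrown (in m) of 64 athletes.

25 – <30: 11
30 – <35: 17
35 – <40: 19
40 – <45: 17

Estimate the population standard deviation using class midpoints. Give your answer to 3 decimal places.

5.245

Midpoints: 27.5, 32.5, 37.5, 42.5
n = 64, Σfm = 2290, mean = 35.7812
Σfm² = 83700
Σf(m − x̄)² = Σfm² − (Σfm)²/n = 83700 − 2290²/64 = 1760.9375
Population variance = 1760.9375 / 64 = 27.5146
Standard deviation = √27.5146 = 5.2454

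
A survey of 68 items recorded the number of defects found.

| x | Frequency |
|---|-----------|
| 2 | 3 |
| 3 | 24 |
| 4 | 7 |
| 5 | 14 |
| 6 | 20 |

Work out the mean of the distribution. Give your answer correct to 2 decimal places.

Values: 2, 3, 4, 5, 6
Σfx = 3×2 + 24×3 + 7×4 + 14×5 + 20×6 = 296
n = Σf = 68
Mean = 296 / 68 = 4.3529

4.35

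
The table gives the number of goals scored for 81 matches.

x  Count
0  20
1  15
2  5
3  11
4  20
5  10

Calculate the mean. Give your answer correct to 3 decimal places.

Values: 0, 1, 2, 3, 4, 5
Σfx = 20×0 + 15×1 + 5×2 + 11×3 + 20×4 + 10×5 = 188
n = Σf = 81
Mean = 188 / 81 = 2.3210

2.321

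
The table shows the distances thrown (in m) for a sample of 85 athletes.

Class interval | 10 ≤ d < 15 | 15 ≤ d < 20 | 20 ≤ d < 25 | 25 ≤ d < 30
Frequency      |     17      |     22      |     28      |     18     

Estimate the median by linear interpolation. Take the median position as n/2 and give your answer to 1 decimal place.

Cumulative frequencies: 17, 39, 67, 85
n = 85; position = n/2 = 42.5.
This falls in the class 20 ≤ d < 25: L = 20, F = 39, f = 28, h = 5.
Median ≈ 20 + ((42.5 − 39) / 28) × 5 = 20.6250

20.6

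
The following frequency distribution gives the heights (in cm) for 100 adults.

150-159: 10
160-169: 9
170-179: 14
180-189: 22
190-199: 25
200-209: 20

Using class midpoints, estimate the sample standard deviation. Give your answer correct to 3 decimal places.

15.728

Midpoints: 154.5, 164.5, 174.5, 184.5, 194.5, 204.5
n = 100, Σfm = 18480, mean = 184.8000
Σfm² = 3439595
Σf(m − x̄)² = Σfm² − (Σfm)²/n = 3439595 − 18480²/100 = 24491.0000
Sample variance = 24491.0000 / 99 = 247.3838
Standard deviation = √247.3838 = 15.7284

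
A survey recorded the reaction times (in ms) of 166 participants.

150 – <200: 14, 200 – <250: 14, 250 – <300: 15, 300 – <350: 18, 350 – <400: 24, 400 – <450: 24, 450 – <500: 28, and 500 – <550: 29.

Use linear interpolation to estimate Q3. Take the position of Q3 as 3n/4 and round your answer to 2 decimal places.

Cumulative frequencies: 14, 28, 43, 61, 85, 109, 137, 166
n = 166; position = 3n/4 = 124.5.
This falls in the class 450 – <500: L = 450, F = 109, f = 28, h = 50.
Upper quartile ≈ 450 + ((124.5 − 109) / 28) × 50 = 477.6786

477.68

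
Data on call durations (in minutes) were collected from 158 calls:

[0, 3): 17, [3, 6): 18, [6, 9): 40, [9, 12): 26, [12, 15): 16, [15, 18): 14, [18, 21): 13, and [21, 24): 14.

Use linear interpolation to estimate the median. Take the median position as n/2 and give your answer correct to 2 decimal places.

Cumulative frequencies: 17, 35, 75, 101, 117, 131, 144, 158
n = 158; position = n/2 = 79.
This falls in the class [9, 12): L = 9, F = 75, f = 26, h = 3.
Median ≈ 9 + ((79 − 75) / 26) × 3 = 9.4615

9.46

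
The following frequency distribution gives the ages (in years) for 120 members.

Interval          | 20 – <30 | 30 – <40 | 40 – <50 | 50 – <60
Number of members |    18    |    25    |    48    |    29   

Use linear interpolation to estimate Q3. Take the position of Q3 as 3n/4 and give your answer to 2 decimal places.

Cumulative frequencies: 18, 43, 91, 120
n = 120; position = 3n/4 = 90.
This falls in the class 40 – <50: L = 40, F = 43, f = 48, h = 10.
Upper quartile ≈ 40 + ((90 − 43) / 48) × 10 = 49.7917

49.79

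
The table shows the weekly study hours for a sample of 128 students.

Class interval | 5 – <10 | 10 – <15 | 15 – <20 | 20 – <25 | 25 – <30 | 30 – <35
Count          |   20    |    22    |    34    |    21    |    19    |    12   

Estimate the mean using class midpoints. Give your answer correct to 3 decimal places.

Midpoints: 7.5, 12.5, 17.5, 22.5, 27.5, 32.5
Σfm = 20×7.5 + 22×12.5 + 34×17.5 + 21×22.5 + 19×27.5 + 12×32.5 = 2405
n = Σf = 128
Mean = 2405 / 128 = 18.7891

18.789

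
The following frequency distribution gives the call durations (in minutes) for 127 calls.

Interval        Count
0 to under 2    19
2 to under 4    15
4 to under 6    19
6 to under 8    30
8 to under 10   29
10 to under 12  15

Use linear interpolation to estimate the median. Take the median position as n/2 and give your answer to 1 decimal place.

Cumulative frequencies: 19, 34, 53, 83, 112, 127
n = 127; position = n/2 = 63.5.
This falls in the class 6 to under 8: L = 6, F = 53, f = 30, h = 2.
Median ≈ 6 + ((63.5 − 53) / 30) × 2 = 6.7000

6.7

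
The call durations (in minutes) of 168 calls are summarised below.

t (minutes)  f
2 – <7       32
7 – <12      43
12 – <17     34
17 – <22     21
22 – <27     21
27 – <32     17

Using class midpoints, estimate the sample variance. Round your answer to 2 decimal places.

64.18

Midpoints: 4.5, 9.5, 14.5, 19.5, 24.5, 29.5
n = 168, Σfm = 2471, mean = 14.7083
Σfm² = 47062
Σf(m − x̄)² = Σfm² − (Σfm)²/n = 47062 − 2471²/168 = 10717.7083
Sample variance = 10717.7083 / 167 = 64.1779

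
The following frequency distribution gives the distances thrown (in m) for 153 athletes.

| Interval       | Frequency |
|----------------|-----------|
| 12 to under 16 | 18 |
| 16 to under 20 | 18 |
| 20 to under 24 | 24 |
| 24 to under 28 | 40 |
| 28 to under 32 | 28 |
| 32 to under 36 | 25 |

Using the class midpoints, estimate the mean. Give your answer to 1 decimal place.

25.1

Midpoints: 14, 18, 22, 26, 30, 34
Σfm = 18×14 + 18×18 + 24×22 + 40×26 + 28×30 + 25×34 = 3834
n = Σf = 153
Mean = 3834 / 153 = 25.0588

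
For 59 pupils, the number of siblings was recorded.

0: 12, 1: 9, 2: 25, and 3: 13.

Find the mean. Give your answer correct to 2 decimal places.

Values: 0, 1, 2, 3
Σfx = 12×0 + 9×1 + 25×2 + 13×3 = 98
n = Σf = 59
Mean = 98 / 59 = 1.6610

1.66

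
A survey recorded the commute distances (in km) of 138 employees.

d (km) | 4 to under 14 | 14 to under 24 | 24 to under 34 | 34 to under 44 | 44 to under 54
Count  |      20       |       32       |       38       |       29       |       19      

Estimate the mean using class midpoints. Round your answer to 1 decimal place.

28.6

Midpoints: 9, 19, 29, 39, 49
Σfm = 20×9 + 32×19 + 38×29 + 29×39 + 19×49 = 3952
n = Σf = 138
Mean = 3952 / 138 = 28.6377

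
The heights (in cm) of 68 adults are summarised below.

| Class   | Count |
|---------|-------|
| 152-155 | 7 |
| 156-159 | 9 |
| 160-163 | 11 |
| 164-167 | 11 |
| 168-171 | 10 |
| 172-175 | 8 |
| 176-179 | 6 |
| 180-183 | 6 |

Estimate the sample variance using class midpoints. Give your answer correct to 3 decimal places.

70.982

Midpoints: 153.5, 157.5, 161.5, 165.5, 169.5, 173.5, 177.5, 181.5
n = 68, Σfm = 11326, mean = 166.5588
Σfm² = 1891201
Σf(m − x̄)² = Σfm² − (Σfm)²/n = 1891201 − 11326²/68 = 4755.7647
Sample variance = 4755.7647 / 67 = 70.9816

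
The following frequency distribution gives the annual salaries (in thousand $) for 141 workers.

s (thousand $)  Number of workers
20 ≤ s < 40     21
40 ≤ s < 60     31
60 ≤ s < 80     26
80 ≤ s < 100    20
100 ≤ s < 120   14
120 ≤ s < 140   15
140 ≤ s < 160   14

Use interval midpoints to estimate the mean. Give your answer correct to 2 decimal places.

Midpoints: 30, 50, 70, 90, 110, 130, 150
Σfm = 21×30 + 31×50 + 26×70 + 20×90 + 14×110 + 15×130 + 14×150 = 11390
n = Σf = 141
Mean = 11390 / 141 = 80.7801

80.78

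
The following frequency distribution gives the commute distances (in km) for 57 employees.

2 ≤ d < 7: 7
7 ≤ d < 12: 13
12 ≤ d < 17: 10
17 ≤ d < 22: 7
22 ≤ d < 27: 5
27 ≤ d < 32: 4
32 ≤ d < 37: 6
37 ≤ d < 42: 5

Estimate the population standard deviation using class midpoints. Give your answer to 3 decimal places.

11.069

Midpoints: 4.5, 9.5, 14.5, 19.5, 24.5, 29.5, 34.5, 39.5
n = 57, Σfm = 1081.5, mean = 18.9737
Σfm² = 27504.25
Σf(m − x̄)² = Σfm² − (Σfm)²/n = 27504.25 − 1081.5²/57 = 6984.2105
Population variance = 6984.2105 / 57 = 122.5300
Standard deviation = √122.5300 = 11.0693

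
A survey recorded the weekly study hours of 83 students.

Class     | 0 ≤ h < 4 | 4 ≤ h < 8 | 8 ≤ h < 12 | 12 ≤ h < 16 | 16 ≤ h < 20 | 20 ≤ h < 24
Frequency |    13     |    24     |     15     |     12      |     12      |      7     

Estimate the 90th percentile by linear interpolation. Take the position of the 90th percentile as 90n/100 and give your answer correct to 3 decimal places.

Cumulative frequencies: 13, 37, 52, 64, 76, 83
n = 83; position = 90n/100 = 74.7.
This falls in the class 16 ≤ h < 20: L = 16, F = 64, f = 12, h = 4.
90th percentile ≈ 16 + ((74.7 − 64) / 12) × 4 = 19.5667

19.567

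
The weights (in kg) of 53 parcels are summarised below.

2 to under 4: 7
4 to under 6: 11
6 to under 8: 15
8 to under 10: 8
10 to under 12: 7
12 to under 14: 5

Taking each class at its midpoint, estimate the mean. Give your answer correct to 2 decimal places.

Midpoints: 3, 5, 7, 9, 11, 13
Σfm = 7×3 + 11×5 + 15×7 + 8×9 + 7×11 + 5×13 = 395
n = Σf = 53
Mean = 395 / 53 = 7.4528

7.45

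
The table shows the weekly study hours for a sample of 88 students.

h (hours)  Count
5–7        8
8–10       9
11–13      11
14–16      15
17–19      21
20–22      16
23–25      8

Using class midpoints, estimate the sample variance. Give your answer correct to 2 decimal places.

27.87

Midpoints: 6, 9, 12, 15, 18, 21, 24
n = 88, Σfm = 1392, mean = 15.8182
Σfm² = 24444
Σf(m − x̄)² = Σfm² − (Σfm)²/n = 24444 − 1392²/88 = 2425.0909
Sample variance = 2425.0909 / 87 = 27.8746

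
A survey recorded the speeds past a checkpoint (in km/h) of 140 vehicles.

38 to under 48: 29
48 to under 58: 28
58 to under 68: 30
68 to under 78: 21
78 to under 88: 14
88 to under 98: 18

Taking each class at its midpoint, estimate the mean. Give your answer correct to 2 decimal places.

64.21

Midpoints: 43, 53, 63, 73, 83, 93
Σfm = 29×43 + 28×53 + 30×63 + 21×73 + 14×83 + 18×93 = 8990
n = Σf = 140
Mean = 8990 / 140 = 64.2143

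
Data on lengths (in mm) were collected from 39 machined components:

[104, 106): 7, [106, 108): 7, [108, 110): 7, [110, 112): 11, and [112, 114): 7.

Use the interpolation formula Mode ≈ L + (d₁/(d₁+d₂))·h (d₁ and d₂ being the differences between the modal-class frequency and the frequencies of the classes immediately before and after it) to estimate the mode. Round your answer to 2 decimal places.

Modal class: [110, 112) (highest frequency 11).
d₁ = 11 − 7 = 4, d₂ = 11 − 7 = 4
Mode ≈ 110 + (4/(4+4)) × 2 = 110 + 1.0000 = 111.0000

111.00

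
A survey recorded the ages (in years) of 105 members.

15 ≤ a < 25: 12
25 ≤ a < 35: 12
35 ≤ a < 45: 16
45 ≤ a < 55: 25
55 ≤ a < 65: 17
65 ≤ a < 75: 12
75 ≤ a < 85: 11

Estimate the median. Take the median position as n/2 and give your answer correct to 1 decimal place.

Cumulative frequencies: 12, 24, 40, 65, 82, 94, 105
n = 105; position = n/2 = 52.5.
This falls in the class 45 ≤ a < 55: L = 45, F = 40, f = 25, h = 10.
Median ≈ 45 + ((52.5 − 40) / 25) × 10 = 50.0000

50.0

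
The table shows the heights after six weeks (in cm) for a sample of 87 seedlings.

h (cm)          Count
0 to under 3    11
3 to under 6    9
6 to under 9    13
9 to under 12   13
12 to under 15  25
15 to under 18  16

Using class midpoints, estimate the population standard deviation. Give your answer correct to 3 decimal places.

Midpoints: 1.5, 4.5, 7.5, 10.5, 13.5, 16.5
n = 87, Σfm = 892.5, mean = 10.2586
Σfm² = 11283.75
Σf(m − x̄)² = Σfm² − (Σfm)²/n = 11283.75 − 892.5²/87 = 2127.9310
Population variance = 2127.9310 / 87 = 24.4590
Standard deviation = √24.4590 = 4.9456

4.946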